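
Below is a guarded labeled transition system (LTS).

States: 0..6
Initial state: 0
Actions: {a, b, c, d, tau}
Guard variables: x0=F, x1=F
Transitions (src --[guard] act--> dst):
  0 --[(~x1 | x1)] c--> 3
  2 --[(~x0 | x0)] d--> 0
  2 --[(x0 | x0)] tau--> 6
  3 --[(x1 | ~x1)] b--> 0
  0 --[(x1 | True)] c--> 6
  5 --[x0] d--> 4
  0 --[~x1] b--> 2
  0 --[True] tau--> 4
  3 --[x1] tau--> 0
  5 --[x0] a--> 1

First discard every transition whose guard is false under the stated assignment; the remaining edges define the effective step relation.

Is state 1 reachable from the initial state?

Answer: UNREACHABLE

Trace:
6 transition(s) survive guard evaluation.
L0 = {0}
L1 = {2,3,4,6}  now seen {0,2,3,4,6}
Reach set: {0,2,3,4,6}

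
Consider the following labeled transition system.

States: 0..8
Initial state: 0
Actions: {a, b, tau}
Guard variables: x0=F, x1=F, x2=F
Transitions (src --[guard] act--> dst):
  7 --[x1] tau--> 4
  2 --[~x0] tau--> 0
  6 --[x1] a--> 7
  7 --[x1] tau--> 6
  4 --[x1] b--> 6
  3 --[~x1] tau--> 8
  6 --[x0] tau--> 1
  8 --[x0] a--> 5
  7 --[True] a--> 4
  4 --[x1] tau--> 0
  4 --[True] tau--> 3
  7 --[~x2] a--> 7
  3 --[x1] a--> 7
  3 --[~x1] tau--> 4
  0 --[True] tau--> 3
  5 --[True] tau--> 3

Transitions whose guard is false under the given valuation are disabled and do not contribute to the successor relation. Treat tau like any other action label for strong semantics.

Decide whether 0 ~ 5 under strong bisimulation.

Bisimulation quotient by refinement:
  P[0] = {{0,1,2,3,4,5,6,7,8}}
  P[1] = {{0,2,3,4,5},{1,6,8},{7}}
  P[2] = {{0,2,4,5},{1,6,8},{3},{7}}
  P[3] = {{0,4,5},{1,6,8},{2},{3},{7}}
Fixed point at round 4; 5 class(es).
class of 0: {0,4,5}; class of 5: {0,4,5}

Answer: BISIMILAR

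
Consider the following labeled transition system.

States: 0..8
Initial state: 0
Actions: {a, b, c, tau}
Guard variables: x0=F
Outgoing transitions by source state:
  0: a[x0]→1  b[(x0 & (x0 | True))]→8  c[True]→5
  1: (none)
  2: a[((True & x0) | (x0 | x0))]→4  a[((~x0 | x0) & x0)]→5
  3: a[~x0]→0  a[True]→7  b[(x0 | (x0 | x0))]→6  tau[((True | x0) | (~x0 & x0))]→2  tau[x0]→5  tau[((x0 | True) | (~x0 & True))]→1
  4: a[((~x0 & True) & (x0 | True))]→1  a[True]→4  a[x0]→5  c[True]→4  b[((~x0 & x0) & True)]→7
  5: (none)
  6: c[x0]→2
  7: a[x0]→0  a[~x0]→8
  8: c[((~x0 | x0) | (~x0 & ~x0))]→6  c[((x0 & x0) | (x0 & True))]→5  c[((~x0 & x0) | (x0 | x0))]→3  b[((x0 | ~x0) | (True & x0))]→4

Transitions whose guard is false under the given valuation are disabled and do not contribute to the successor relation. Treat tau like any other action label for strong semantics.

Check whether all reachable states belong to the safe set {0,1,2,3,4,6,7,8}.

Inv-set: {0,1,2,3,4,6,7,8}
Reachable = {0,5}
  0: ✓
  5: VIOLATES
witness against invariant: c → 5

Answer: INVARIANT VIOLATED at state 5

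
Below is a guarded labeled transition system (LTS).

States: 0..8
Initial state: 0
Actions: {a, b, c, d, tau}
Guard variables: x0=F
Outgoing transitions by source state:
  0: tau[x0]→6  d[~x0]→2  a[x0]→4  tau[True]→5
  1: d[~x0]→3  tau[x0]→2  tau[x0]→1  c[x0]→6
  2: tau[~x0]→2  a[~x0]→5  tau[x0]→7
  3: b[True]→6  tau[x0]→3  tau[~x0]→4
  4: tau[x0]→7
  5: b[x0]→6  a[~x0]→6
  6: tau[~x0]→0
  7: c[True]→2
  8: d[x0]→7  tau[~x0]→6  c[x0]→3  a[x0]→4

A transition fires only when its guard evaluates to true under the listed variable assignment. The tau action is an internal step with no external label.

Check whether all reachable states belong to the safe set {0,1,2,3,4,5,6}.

Answer: INVARIANT HOLDS

Working:
Allowed set {0,1,2,3,4,5,6}
Reachable = {0,2,5,6}
  0: safe
  2: safe
  5: safe
  6: safe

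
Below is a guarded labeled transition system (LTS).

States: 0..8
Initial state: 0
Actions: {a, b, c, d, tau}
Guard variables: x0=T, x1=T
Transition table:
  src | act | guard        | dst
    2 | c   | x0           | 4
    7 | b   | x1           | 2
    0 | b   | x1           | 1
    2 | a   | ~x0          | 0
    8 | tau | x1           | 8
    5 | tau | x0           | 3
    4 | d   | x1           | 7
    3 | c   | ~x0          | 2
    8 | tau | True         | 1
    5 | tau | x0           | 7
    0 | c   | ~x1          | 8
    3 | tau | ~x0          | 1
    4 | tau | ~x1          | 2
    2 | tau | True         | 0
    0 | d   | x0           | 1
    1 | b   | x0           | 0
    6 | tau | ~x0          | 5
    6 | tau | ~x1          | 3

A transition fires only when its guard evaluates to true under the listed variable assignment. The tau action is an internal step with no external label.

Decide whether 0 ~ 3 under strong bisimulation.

Answer: NOT BISIMILAR

Working:
Compute ~ classes (split until stable):
  π0 = {{0,1,2,3,4,5,6,7,8}}
  π1 = {{0},{1,7},{2},{3,6},{4},{5,8}}
  π2 = {{0},{1},{2},{3,6},{4},{5},{7},{8}}
8 equivalence class(es) (converged in 3)
[0]={0}  [3]={3,6}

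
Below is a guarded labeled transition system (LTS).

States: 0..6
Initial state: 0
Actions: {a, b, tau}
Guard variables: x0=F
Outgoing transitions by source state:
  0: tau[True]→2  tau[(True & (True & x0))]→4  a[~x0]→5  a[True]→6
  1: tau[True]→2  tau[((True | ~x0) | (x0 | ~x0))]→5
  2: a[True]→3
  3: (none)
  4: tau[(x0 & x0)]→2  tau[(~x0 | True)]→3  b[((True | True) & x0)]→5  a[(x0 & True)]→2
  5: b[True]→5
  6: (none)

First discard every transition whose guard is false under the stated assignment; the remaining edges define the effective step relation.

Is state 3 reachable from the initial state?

Guard filter leaves 8 enabled edge(s).
L0 = {0}
L1 = {2,5,6}  total {0,2,5,6}
L2 = {3}  total {0,2,3,5,6}
Reach set: {0,2,3,5,6}
witness 3: tau·a

Answer: REACHABLE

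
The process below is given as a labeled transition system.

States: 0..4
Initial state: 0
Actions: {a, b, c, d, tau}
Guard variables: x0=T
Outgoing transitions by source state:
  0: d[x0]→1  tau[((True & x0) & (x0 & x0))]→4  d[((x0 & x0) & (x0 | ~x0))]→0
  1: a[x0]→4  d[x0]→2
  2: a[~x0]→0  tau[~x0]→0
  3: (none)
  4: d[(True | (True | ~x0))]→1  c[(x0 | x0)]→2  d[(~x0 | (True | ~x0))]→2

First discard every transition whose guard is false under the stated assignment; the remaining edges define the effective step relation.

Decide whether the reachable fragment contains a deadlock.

Answer: DEADLOCK at state 2

Analysis:
Reach set: {0,1,2,4}
  0: d→0  d→1  tau→4  [3 exit(s)]
  1: a→4  d→2  [2 exit(s)]
  2: ∅  [no exit]
  4: c→2  d→1  d→2  [3 exit(s)]
witness 2: d·d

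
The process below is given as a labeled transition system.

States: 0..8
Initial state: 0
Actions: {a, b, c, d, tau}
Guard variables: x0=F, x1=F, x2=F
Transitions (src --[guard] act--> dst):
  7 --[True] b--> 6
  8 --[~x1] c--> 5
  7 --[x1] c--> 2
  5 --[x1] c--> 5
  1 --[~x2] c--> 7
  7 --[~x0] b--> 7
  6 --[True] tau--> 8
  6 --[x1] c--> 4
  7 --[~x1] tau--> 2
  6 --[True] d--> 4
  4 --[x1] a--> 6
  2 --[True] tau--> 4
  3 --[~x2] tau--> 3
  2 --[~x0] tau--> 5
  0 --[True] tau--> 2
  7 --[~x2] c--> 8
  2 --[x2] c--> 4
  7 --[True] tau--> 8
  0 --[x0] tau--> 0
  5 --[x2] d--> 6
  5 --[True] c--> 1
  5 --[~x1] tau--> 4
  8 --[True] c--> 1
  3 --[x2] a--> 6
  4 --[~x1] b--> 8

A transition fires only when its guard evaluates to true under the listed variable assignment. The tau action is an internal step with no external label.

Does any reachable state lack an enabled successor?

Reachable = {0,1,2,4,5,6,7,8}
  0: tau→2  [1 out]
  1: c→7  [1 out]
  2: tau→4  tau→5  [2 out]
  4: b→8  [1 out]
  5: c→1  tau→4  [2 out]
  6: d→4  tau→8  [2 out]
  7: b→6  b→7  c→8  tau→2  tau→8  [5 out]
  8: c→1  c→5  [2 out]

Answer: DEADLOCK-FREE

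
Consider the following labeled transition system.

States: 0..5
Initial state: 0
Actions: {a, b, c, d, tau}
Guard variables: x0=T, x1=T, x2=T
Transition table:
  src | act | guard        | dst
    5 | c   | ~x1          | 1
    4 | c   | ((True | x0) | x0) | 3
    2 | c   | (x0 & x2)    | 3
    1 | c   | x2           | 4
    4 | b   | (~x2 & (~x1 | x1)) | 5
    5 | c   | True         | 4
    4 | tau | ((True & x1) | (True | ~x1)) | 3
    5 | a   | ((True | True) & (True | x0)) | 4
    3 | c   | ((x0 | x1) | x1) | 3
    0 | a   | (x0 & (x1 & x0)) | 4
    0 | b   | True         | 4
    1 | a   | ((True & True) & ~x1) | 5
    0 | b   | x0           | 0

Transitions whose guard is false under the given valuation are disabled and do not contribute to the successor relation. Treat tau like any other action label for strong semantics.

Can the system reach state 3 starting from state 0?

Answer: REACHABLE

Trace:
After dropping false guards: 10 live edges.
L0 = {0}
L1 = {4}  now seen {0,4}
L2 = {3}  now seen {0,3,4}
R = {0,3,4}
witness 3: a·c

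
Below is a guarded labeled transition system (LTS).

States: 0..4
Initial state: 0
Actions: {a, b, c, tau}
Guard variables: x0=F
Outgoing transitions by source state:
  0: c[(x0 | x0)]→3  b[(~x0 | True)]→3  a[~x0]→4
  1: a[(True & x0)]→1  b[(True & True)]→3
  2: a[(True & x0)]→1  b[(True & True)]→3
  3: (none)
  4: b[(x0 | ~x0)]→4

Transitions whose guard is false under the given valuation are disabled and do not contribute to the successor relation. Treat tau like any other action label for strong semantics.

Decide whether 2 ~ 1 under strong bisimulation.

Refine partition for ~:
  π0 = {{0,1,2,3,4}}
  π1 = {{0},{1,2,4},{3}}
  π2 = {{0},{1,2},{3},{4}}
stable after 3 split(s): 4 block(s)
class of 2: {1,2}; class of 1: {1,2}

Answer: BISIMILAR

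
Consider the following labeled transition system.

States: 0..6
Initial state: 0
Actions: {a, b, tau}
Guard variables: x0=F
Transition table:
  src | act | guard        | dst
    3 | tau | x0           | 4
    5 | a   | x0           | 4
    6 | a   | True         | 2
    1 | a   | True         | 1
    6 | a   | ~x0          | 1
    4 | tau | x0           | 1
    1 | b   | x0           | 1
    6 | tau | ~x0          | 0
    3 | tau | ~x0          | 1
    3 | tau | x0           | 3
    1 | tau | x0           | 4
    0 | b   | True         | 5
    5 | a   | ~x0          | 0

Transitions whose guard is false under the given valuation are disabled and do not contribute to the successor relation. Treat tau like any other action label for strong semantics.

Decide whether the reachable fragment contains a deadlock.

Answer: DEADLOCK-FREE

Trace:
Reach set: {0,5}
  0: b→5  [1 exit(s)]
  5: a→0  [1 exit(s)]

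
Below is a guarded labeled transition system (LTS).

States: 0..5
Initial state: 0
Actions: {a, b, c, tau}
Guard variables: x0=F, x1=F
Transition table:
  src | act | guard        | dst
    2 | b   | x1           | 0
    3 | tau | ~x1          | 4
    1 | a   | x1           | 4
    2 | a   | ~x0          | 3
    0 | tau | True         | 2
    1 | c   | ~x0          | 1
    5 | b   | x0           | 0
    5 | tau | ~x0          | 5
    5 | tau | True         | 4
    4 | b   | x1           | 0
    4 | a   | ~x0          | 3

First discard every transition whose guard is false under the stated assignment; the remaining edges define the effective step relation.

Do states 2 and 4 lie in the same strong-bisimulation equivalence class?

Answer: BISIMILAR

Trace:
Refine partition for ~:
  π0 = {{0,1,2,3,4,5}}
  π1 = {{0,3,5},{1},{2,4}}
  π2 = {{0,3},{1},{2,4},{5}}
Fixed point at round 3; 4 class(es).
class of 2: {2,4}; class of 4: {2,4}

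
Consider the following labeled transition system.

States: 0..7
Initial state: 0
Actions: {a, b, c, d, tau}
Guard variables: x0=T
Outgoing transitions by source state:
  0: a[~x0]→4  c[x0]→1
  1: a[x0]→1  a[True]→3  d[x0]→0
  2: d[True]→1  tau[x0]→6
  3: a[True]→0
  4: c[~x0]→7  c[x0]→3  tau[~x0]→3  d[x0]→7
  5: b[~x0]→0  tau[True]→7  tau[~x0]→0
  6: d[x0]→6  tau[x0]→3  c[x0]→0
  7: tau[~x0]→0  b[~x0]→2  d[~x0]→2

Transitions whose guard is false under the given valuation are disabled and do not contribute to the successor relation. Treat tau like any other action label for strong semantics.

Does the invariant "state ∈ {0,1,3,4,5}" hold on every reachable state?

Allowed set {0,1,3,4,5}
Reach set: {0,1,3}
  0: ✓
  1: ✓
  3: ✓

Answer: INVARIANT HOLDS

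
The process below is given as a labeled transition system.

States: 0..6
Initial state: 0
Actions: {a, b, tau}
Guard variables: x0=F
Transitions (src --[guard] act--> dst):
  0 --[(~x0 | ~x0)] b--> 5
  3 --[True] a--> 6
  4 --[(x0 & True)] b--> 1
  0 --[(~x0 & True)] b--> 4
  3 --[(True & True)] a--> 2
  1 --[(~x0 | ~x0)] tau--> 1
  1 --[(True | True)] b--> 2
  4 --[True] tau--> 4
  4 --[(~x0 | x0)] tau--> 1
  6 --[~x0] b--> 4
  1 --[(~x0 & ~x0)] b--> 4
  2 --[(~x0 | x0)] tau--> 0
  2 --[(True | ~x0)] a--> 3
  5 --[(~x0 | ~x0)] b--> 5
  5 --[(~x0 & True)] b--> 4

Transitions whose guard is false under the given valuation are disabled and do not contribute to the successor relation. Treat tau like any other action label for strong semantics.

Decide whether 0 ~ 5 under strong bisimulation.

Answer: BISIMILAR

Trace:
Refine partition for ~:
  round 0: {{0,1,2,3,4,5,6}}
  round 1: {{0,5,6},{1},{2},{3},{4}}
  round 2: {{0,5},{1},{2},{3},{4},{6}}
6 equivalence class(es) (converged in 3)
class of 0: {0,5}; class of 5: {0,5}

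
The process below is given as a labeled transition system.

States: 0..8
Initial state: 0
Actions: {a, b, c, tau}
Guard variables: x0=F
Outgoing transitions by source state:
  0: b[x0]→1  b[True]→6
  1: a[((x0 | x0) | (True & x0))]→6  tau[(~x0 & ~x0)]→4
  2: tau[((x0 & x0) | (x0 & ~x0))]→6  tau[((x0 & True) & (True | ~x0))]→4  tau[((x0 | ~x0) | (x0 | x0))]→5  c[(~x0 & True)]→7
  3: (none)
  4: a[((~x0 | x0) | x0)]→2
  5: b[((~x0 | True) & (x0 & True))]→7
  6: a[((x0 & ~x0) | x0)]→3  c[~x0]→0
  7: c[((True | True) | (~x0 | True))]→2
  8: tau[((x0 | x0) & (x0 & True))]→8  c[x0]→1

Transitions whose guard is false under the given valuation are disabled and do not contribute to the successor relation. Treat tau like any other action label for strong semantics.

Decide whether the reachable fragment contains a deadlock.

R = {0,6}
  0: b→6  [1 out]
  6: c→0  [1 out]

Answer: DEADLOCK-FREE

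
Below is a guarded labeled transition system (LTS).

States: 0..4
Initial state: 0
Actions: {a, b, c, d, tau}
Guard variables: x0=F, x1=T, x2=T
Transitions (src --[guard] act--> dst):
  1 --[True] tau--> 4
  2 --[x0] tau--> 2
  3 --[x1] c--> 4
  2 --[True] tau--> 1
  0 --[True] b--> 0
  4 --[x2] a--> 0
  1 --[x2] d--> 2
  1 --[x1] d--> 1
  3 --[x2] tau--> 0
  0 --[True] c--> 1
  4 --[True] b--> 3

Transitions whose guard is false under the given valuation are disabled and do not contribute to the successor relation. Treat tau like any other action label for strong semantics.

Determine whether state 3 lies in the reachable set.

After dropping false guards: 10 live edges.
depth 0: {0}
depth 1: {1}  now seen {0,1}
depth 2: {2,4}  now seen {0,1,2,4}
depth 3: {3}  now seen {0,1,2,3,4}
Reach set: {0,1,2,3,4}
witness 3: c·tau·b

Answer: REACHABLE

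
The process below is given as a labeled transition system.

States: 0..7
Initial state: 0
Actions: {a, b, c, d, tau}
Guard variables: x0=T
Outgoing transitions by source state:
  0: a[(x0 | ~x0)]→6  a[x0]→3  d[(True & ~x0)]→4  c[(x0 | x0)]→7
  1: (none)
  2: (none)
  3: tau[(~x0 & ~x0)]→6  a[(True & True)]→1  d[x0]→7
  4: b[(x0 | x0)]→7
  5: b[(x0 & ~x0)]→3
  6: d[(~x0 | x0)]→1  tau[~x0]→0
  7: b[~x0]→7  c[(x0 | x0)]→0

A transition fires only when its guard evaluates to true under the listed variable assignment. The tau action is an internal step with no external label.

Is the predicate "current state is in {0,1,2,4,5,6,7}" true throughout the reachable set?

Inv-set: {0,1,2,4,5,6,7}
Reach set: {0,1,3,6,7}
  0: ✓
  1: ✓
  3: VIOLATES
  6: ✓
  7: ✓
counterexample path to 3: a

Answer: INVARIANT VIOLATED at state 3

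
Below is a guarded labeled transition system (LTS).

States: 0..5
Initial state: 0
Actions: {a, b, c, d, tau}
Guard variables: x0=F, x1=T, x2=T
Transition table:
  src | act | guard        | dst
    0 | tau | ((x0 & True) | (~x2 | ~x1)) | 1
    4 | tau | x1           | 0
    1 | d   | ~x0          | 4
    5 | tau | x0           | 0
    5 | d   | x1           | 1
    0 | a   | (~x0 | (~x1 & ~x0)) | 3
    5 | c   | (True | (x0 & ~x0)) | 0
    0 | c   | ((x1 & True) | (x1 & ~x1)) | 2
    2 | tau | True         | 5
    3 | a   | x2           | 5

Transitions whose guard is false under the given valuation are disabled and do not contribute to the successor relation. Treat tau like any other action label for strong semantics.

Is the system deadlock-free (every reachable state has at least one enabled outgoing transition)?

Answer: DEADLOCK-FREE

Trace:
Reach set: {0,1,2,3,4,5}
  0: a→3  c→2  [deg 2]
  1: d→4  [deg 1]
  2: tau→5  [deg 1]
  3: a→5  [deg 1]
  4: tau→0  [deg 1]
  5: c→0  d→1  [deg 2]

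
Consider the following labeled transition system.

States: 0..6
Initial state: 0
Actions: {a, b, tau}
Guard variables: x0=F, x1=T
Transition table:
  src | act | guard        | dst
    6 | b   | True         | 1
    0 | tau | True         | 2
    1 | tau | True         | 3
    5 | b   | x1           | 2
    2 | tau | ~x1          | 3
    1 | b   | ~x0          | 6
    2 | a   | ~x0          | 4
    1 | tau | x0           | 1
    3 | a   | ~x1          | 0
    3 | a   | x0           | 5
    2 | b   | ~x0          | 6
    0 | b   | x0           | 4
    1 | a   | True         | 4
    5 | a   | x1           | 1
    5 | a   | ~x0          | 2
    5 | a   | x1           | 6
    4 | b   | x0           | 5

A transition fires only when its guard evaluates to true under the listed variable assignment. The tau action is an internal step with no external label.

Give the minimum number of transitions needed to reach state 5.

Layered search for 5:
  L0 = {0}
  L1 = {2}
  L2 = {4,6}
  L3 = {1}
  L4 = {3}
5 never appears.

Answer: UNREACHABLE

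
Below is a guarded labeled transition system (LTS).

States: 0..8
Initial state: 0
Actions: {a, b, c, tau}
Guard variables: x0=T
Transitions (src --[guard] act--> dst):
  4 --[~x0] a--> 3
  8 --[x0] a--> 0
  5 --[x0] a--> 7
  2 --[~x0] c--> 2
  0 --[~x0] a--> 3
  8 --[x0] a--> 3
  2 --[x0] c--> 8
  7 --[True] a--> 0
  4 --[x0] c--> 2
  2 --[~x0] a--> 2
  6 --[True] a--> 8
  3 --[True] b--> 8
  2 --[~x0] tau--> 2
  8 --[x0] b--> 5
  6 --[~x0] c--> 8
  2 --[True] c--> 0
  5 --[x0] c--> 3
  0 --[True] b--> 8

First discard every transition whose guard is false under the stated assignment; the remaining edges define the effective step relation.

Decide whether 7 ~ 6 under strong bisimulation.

Refine partition for ~:
  round 0: {{0,1,2,3,4,5,6,7,8}}
  round 1: {{0,3},{1},{2,4},{5},{6,7},{8}}
  round 2: {{0,3},{1},{2},{4},{5},{6},{7},{8}}
Fixed point at round 3; 8 class(es).
class of 7: {7}; class of 6: {6}

Answer: NOT BISIMILAR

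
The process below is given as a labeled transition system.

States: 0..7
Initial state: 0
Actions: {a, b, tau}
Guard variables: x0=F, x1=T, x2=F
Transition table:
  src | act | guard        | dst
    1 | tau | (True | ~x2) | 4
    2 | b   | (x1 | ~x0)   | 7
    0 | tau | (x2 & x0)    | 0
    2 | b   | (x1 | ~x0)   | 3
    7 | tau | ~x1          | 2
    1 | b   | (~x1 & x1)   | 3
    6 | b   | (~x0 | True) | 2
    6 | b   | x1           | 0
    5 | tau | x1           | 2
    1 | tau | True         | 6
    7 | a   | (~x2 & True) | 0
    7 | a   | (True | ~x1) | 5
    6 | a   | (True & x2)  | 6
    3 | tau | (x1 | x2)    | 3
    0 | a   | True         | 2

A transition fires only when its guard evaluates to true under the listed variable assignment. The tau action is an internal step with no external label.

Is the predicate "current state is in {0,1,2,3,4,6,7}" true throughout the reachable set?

Answer: INVARIANT VIOLATED at state 5

Analysis:
Inv-set: {0,1,2,3,4,6,7}
Reach set: {0,2,3,5,7}
  0: ok
  2: ok
  3: ok
  5: ✗ unsafe
  7: ok
counterexample path to 5: a·b·a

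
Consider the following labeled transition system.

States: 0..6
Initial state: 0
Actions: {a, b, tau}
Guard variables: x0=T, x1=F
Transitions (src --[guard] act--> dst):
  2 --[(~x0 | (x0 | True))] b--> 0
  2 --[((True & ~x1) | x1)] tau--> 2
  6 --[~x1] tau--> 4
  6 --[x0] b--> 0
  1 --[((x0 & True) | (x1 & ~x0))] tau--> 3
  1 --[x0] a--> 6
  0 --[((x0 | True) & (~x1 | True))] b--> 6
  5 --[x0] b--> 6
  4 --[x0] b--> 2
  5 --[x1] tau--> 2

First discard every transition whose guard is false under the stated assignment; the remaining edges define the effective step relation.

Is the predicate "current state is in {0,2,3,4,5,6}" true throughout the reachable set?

Allowed set {0,2,3,4,5,6}
Reachable = {0,2,4,6}
  0: ✓
  2: ✓
  4: ✓
  6: ✓

Answer: INVARIANT HOLDS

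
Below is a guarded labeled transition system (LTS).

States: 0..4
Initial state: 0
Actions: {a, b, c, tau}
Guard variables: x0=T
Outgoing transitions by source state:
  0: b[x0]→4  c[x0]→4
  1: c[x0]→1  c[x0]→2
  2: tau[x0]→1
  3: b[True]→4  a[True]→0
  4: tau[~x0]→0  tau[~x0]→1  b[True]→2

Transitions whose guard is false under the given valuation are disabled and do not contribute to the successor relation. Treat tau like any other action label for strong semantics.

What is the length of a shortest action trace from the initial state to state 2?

Layered search for 2:
  Layer 0: {0}
  Layer 1: {4}
  Layer 2: {2}
depth(2)=2, e.g. b·b

Answer: 2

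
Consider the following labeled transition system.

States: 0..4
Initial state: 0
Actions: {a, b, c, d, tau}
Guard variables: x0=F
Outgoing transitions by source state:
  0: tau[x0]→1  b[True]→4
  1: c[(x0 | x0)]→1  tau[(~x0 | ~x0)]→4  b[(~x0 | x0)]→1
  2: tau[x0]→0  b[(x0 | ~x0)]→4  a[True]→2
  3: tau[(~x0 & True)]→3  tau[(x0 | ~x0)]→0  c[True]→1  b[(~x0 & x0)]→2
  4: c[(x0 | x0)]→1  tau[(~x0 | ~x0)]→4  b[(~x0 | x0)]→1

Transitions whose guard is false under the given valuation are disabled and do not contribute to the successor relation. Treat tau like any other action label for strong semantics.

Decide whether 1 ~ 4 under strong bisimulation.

Answer: BISIMILAR

Trace:
Bisimulation quotient by refinement:
  P[0] = {{0,1,2,3,4}}
  P[1] = {{0},{1,4},{2},{3}}
4 equivalence class(es) (converged in 2)
1∈{1,4}, 4∈{1,4}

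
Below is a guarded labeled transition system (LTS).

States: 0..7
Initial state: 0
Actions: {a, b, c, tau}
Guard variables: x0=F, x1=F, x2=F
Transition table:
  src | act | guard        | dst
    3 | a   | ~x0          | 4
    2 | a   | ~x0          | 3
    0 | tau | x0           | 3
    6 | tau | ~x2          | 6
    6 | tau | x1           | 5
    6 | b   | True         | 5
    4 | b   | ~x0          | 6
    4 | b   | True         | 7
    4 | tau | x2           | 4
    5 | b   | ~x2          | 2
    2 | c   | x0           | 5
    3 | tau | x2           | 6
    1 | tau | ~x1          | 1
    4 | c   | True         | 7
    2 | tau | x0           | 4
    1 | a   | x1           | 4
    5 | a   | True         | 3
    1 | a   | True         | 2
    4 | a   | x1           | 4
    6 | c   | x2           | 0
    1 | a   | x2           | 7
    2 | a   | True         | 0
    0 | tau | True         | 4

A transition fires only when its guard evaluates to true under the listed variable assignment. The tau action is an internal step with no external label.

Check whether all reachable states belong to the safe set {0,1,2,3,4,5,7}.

Answer: INVARIANT VIOLATED at state 6

Trace:
Allowed set {0,1,2,3,4,5,7}
Reach set: {0,2,3,4,5,6,7}
  0: ✓
  2: ✓
  3: ✓
  4: ✓
  5: ✓
  6: ✗ unsafe
  7: ✓
witness against invariant: tau·b → 6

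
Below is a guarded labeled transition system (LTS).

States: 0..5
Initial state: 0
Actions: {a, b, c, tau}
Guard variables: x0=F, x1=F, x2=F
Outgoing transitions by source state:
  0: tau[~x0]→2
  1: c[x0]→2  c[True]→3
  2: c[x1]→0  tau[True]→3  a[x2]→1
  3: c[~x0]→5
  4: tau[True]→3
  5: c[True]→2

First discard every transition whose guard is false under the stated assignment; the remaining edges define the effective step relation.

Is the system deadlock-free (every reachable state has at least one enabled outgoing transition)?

R = {0,2,3,5}
  0: tau→2  [1 exit(s)]
  2: tau→3  [1 exit(s)]
  3: c→5  [1 exit(s)]
  5: c→2  [1 exit(s)]

Answer: DEADLOCK-FREE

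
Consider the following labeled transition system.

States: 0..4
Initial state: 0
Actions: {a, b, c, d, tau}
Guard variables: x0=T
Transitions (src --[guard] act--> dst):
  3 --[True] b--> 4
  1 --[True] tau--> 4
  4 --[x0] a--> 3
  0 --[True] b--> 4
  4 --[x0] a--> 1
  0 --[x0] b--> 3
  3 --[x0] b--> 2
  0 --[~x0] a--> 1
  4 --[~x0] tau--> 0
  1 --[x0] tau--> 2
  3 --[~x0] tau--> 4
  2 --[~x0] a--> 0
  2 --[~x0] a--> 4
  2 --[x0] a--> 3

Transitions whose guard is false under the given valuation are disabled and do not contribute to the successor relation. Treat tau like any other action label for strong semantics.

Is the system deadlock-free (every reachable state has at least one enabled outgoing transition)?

Answer: DEADLOCK-FREE

Working:
R = {0,1,2,3,4}
  0: b→3  b→4  [deg 2]
  1: tau→2  tau→4  [deg 2]
  2: a→3  [deg 1]
  3: b→2  b→4  [deg 2]
  4: a→1  a→3  [deg 2]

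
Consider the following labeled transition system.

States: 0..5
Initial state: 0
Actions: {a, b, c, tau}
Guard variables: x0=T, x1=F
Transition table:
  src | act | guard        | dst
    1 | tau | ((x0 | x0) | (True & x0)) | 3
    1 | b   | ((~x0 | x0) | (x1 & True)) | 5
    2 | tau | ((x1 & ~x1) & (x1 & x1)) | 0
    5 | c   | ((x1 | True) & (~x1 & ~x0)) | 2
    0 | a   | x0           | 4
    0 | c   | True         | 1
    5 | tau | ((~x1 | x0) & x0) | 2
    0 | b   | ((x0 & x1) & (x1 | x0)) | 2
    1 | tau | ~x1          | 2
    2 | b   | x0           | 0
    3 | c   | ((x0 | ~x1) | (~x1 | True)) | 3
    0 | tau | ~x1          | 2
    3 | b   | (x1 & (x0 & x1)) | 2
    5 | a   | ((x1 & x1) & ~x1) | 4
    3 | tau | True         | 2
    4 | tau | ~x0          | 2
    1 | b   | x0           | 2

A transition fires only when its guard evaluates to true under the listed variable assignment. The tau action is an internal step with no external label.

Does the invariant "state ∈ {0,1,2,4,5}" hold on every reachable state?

Allowed set {0,1,2,4,5}
Reach set: {0,1,2,3,4,5}
  0: ok
  1: ok
  2: ok
  3: outside
  4: ok
  5: ok
counterexample path to 3: c·tau

Answer: INVARIANT VIOLATED at state 3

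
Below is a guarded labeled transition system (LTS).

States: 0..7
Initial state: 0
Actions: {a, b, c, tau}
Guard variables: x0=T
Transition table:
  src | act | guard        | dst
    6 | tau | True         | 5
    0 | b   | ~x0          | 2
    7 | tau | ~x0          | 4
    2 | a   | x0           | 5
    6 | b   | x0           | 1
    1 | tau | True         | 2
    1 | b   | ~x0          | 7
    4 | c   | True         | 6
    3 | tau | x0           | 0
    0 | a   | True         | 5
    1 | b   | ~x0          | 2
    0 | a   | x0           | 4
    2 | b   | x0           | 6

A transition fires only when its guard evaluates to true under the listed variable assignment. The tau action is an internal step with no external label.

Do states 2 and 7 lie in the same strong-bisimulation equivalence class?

Refine partition for ~:
  round 0: {{0,1,2,3,4,5,6,7}}
  round 1: {{0},{1,3},{2},{4},{5,7},{6}}
  round 2: {{0},{1},{2},{3},{4},{5,7},{6}}
Fixed point at round 3; 7 class(es).
2∈{2}, 7∈{5,7}

Answer: NOT BISIMILAR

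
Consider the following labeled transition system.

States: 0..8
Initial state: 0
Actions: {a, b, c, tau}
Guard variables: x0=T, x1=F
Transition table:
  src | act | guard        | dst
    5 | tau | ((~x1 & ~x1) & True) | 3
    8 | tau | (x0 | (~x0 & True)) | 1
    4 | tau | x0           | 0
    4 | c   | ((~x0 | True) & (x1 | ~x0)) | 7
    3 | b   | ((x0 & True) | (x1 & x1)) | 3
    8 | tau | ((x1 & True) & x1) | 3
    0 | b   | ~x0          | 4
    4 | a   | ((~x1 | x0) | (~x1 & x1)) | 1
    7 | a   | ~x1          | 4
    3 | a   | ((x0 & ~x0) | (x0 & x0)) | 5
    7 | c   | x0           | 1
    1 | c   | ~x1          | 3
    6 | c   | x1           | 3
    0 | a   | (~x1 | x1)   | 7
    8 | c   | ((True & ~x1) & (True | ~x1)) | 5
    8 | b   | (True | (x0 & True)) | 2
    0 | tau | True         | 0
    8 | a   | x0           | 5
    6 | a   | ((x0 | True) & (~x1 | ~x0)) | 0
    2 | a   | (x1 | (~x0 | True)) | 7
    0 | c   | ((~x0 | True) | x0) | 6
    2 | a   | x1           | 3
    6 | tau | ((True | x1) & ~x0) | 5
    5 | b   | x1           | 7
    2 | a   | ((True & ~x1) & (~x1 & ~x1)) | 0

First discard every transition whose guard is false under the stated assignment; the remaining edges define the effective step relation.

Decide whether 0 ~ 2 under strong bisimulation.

Answer: NOT BISIMILAR

Trace:
Bisimulation quotient by refinement:
  π0 = {{0,1,2,3,4,5,6,7,8}}
  π1 = {{0},{1},{2,6},{3},{4},{5},{7},{8}}
  π2 = {{0},{1},{2},{3},{4},{5},{6},{7},{8}}
stable after 3 split(s): 9 block(s)
[0]={0}  [2]={2}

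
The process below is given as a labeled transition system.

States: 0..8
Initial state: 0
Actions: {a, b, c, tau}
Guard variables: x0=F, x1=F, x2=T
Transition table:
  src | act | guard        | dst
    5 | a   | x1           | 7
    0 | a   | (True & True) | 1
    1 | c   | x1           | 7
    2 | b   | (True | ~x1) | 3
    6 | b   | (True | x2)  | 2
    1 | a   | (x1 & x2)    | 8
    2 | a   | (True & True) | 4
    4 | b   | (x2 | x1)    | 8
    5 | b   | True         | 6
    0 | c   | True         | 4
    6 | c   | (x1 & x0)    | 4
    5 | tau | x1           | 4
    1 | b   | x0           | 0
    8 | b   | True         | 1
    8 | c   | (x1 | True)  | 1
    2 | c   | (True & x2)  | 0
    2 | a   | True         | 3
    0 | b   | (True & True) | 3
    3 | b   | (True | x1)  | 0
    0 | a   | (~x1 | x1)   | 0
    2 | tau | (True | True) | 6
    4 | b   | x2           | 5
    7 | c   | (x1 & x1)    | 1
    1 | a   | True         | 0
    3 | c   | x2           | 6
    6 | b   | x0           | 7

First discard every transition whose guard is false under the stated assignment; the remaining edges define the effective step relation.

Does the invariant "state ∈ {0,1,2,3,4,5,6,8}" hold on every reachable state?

Answer: INVARIANT HOLDS

Working:
Safe = {0,1,2,3,4,5,6,8}
R = {0,1,2,3,4,5,6,8}
  0: ok
  1: ok
  2: ok
  3: ok
  4: ok
  5: ok
  6: ok
  8: ok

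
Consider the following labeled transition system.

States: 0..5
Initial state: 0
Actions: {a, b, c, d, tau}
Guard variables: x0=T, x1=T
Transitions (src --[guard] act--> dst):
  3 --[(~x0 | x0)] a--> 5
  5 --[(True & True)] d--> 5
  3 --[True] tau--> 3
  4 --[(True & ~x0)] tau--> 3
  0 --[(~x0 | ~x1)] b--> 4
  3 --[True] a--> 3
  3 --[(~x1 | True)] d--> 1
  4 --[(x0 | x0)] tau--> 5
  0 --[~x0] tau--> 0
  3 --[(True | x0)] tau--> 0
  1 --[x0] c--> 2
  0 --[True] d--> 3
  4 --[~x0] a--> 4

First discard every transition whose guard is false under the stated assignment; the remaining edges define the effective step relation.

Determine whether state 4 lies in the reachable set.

9 transition(s) survive guard evaluation.
Layer 0: {0}
Layer 1: {3}  total {0,3}
Layer 2: {1,5}  total {0,1,3,5}
Layer 3: {2}  total {0,1,2,3,5}
Reachable = {0,1,2,3,5}

Answer: UNREACHABLE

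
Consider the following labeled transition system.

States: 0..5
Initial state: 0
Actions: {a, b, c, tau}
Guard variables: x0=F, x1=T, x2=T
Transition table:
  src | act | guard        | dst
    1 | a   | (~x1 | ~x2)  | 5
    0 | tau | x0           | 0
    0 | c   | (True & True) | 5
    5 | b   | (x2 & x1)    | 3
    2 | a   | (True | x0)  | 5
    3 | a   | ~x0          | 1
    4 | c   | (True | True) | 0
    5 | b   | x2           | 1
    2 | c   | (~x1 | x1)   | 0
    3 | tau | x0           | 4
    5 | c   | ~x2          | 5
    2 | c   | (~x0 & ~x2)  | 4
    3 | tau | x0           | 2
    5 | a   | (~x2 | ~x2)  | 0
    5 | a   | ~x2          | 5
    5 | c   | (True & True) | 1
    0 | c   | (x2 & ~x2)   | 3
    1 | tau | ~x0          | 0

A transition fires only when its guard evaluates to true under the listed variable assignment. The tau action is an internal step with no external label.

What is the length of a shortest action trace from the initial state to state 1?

BFS to 1:
  Layer 0: {0}
  Layer 1: {5}
  Layer 2: {1,3}
first hit 1 at d=2 via c·b

Answer: 2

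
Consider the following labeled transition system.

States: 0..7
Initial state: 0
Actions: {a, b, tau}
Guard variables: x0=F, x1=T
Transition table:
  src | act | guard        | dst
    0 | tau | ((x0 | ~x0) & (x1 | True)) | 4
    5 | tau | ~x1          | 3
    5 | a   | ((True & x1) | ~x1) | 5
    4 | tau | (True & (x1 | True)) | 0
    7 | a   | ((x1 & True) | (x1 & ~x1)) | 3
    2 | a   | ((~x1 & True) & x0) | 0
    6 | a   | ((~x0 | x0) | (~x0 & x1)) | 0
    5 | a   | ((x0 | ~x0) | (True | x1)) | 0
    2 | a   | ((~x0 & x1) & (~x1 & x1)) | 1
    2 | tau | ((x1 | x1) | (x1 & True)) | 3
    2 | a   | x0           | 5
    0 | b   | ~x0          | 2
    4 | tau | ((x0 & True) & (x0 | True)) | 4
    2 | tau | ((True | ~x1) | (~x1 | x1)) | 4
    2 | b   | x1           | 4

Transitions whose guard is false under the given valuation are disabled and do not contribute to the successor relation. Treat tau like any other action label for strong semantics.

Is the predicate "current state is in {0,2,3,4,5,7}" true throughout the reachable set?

Safe = {0,2,3,4,5,7}
Reach set: {0,2,3,4}
  0: ✓
  2: ✓
  3: ✓
  4: ✓

Answer: INVARIANT HOLDS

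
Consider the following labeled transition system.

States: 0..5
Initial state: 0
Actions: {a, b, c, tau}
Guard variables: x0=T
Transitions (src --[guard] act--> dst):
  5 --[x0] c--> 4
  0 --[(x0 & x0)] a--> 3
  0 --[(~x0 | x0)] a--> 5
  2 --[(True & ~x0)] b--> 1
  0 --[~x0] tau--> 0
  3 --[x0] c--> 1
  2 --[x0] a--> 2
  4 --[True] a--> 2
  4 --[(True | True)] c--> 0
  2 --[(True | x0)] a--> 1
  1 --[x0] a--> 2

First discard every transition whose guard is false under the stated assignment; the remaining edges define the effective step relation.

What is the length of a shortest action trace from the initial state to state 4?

Answer: 2

Working:
Breadth-first toward 4:
  Layer 0: {0}
  Layer 1: {3,5}
  Layer 2: {1,4}
4 enters at depth 2; path a·c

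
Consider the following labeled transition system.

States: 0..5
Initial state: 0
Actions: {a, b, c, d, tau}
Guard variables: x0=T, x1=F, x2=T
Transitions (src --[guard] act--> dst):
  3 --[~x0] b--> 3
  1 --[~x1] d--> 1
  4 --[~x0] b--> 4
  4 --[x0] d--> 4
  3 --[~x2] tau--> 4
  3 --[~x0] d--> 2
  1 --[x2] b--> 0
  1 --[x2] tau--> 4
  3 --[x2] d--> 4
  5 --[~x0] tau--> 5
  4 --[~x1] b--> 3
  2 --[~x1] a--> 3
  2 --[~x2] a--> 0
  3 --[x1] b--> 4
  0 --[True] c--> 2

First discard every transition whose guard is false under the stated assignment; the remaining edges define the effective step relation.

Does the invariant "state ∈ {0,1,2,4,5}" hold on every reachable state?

Answer: INVARIANT VIOLATED at state 3

Working:
Allowed set {0,1,2,4,5}
Reachable = {0,2,3,4}
  0: safe
  2: safe
  3: outside
  4: safe
reach 3 via c·a — violates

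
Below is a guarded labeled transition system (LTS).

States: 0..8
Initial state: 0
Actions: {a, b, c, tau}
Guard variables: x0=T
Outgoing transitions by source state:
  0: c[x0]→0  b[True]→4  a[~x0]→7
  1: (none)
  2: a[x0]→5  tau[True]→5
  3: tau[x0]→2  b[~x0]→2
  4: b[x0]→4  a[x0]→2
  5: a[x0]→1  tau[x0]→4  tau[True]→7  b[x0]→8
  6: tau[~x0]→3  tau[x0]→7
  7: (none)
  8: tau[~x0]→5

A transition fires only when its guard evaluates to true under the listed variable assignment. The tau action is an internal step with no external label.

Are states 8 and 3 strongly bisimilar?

Bisimulation quotient by refinement:
  round 0: {{0,1,2,3,4,5,6,7,8}}
  round 1: {{0},{1,7,8},{2},{3,6},{4},{5}}
  round 2: {{0},{1,7,8},{2},{3},{4},{5},{6}}
stable after 3 split(s): 7 block(s)
class of 8: {1,7,8}; class of 3: {3}

Answer: NOT BISIMILAR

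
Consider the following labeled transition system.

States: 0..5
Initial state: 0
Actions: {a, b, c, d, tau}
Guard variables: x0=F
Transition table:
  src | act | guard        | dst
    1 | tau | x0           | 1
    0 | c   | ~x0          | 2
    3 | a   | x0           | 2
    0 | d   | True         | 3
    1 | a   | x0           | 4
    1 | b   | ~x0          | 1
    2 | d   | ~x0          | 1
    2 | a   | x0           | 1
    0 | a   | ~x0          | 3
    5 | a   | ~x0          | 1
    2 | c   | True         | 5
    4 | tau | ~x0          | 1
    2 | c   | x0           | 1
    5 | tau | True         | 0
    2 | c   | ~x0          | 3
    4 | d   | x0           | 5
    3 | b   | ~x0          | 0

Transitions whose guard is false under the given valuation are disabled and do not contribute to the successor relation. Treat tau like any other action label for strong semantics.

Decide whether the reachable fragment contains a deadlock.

Reach set: {0,1,2,3,5}
  0: a→3  c→2  d→3  [3 exit(s)]
  1: b→1  [1 exit(s)]
  2: c→3  c→5  d→1  [3 exit(s)]
  3: b→0  [1 exit(s)]
  5: a→1  tau→0  [2 exit(s)]

Answer: DEADLOCK-FREE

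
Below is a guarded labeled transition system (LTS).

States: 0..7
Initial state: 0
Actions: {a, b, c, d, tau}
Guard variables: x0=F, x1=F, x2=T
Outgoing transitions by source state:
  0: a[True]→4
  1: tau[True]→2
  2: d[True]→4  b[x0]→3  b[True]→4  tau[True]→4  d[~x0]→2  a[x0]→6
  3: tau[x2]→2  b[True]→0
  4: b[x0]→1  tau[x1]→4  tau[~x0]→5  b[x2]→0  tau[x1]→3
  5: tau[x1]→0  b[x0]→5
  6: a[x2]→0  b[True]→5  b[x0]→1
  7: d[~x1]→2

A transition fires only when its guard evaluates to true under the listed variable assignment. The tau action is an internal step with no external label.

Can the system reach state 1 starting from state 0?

Guard filter leaves 13 enabled edge(s).
Layer 0: {0}
Layer 1: {4}  total {0,4}
Layer 2: {5}  total {0,4,5}
R = {0,4,5}

Answer: UNREACHABLE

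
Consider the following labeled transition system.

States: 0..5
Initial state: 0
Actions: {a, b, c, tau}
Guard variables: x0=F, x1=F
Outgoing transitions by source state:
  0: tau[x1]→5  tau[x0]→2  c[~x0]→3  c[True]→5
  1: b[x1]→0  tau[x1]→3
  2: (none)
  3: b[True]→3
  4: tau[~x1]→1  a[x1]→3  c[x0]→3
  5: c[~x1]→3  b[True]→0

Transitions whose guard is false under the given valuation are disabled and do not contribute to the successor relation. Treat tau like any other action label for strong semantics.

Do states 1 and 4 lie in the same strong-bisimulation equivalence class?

Compute ~ classes (split until stable):
  round 0: {{0,1,2,3,4,5}}
  round 1: {{0},{1,2},{3},{4},{5}}
Fixed point at round 2; 5 class(es).
1∈{1,2}, 4∈{4}

Answer: NOT BISIMILAR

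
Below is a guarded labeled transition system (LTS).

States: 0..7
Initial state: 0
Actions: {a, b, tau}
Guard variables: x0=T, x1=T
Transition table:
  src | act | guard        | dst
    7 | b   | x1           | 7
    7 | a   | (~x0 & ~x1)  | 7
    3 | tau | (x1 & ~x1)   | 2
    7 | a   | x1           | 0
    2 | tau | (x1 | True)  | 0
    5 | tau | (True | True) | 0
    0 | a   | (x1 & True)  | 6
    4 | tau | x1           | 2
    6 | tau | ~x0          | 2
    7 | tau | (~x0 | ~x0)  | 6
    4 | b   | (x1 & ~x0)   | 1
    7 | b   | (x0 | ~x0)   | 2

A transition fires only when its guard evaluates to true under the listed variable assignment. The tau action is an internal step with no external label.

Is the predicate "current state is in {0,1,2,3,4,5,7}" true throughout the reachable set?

Safe = {0,1,2,3,4,5,7}
R = {0,6}
  0: safe
  6: VIOLATES
counterexample path to 6: a

Answer: INVARIANT VIOLATED at state 6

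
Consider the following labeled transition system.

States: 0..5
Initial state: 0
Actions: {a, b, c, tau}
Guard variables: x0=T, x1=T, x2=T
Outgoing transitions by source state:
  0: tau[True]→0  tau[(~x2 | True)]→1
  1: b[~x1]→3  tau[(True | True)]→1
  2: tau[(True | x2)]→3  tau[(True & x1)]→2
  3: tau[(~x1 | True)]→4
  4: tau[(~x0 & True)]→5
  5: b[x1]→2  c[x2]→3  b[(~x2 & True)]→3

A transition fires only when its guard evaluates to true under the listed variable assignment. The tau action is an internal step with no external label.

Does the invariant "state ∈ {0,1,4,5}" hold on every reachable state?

Answer: INVARIANT HOLDS

Trace:
Inv-set: {0,1,4,5}
Reachable = {0,1}
  0: safe
  1: safe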